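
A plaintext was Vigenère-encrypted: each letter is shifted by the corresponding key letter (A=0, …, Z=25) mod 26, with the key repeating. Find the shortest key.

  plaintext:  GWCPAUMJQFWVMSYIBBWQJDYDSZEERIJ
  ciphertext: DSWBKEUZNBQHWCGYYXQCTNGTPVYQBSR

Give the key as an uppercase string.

  i= 0: D-G = 23 → X
  i= 1: S-W = 22 → W
  i= 2: W-C = 20 → U
  i= 3: B-P = 12 → M
  i= 4: K-A = 10 → K
  i= 5: E-U = 10 → K
  i= 6: U-M =  8 → I
  i= 7: Z-J = 16 → Q
  i= 8: N-Q = 23 → X
  i= 9: B-F = 22 → W
  i=10: Q-W = 20 → U
  i=11: H-V = 12 → M
  i=12: W-M = 10 → K
  i=13: C-S = 10 → K
  i=14: G-Y =  8 → I
  i=15: Y-I = 16 → Q
  i=16: Y-B = 23 → X
  i=17: X-B = 22 → W
  i=18: Q-W = 20 → U
  i=19: C-Q = 12 → M
  i=20: T-J = 10 → K
  i=21: N-D = 10 → K
  i=22: G-Y =  8 → I
  i=23: T-D = 16 → Q
  i=24: P-S = 23 → X
  i=25: V-Z = 22 → W
  i=26: Y-E = 20 → U
  i=27: Q-E = 12 → M
  i=28: B-R = 10 → K
  i=29: S-I = 10 → K
  i=30: R-J =  8 → I
  shifts repeat with period 8: XWUMKKIQ

XWUMKKIQ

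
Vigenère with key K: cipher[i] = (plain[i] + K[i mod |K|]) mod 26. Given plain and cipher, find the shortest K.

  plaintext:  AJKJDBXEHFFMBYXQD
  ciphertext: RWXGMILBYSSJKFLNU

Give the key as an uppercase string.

RNNXJHOX

  i= 0: R-A = 17 → R
  i= 1: W-J = 13 → N
  i= 2: X-K = 13 → N
  i= 3: G-J = 23 → X
  i= 4: M-D =  9 → J
  i= 5: I-B =  7 → H
  i= 6: L-X = 14 → O
  i= 7: B-E = 23 → X
  i= 8: Y-H = 17 → R
  i= 9: S-F = 13 → N
  i=10: S-F = 13 → N
  i=11: J-M = 23 → X
  i=12: K-B =  9 → J
  i=13: F-Y =  7 → H
  i=14: L-X = 14 → O
  i=15: N-Q = 23 → X
  i=16: U-D = 17 → R
  shifts repeat with period 8: RNNXJHOX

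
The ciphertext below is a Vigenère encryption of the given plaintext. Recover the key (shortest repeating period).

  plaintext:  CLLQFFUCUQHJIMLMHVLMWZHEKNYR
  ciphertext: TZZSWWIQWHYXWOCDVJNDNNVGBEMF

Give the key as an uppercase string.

ROOCR

  i= 0: T-C = 17 → R
  i= 1: Z-L = 14 → O
  i= 2: Z-L = 14 → O
  i= 3: S-Q =  2 → C
  i= 4: W-F = 17 → R
  i= 5: W-F = 17 → R
  i= 6: I-U = 14 → O
  i= 7: Q-C = 14 → O
  i= 8: W-U =  2 → C
  i= 9: H-Q = 17 → R
  i=10: Y-H = 17 → R
  i=11: X-J = 14 → O
  i=12: W-I = 14 → O
  i=13: O-M =  2 → C
  i=14: C-L = 17 → R
  i=15: D-M = 17 → R
  i=16: V-H = 14 → O
  i=17: J-V = 14 → O
  i=18: N-L =  2 → C
  i=19: D-M = 17 → R
  i=20: N-W = 17 → R
  i=21: N-Z = 14 → O
  i=22: V-H = 14 → O
  i=23: G-E =  2 → C
  i=24: B-K = 17 → R
  i=25: E-N = 17 → R
  i=26: M-Y = 14 → O
  i=27: F-R = 14 → O
  shifts repeat with period 5: ROOCR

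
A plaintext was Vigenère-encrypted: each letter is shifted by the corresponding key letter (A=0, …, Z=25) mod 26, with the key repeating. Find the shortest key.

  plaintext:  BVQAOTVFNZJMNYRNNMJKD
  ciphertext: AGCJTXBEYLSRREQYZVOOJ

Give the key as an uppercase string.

ZLMJFEG

  i= 0: A-B = 25 → Z
  i= 1: G-V = 11 → L
  i= 2: C-Q = 12 → M
  i= 3: J-A =  9 → J
  i= 4: T-O =  5 → F
  i= 5: X-T =  4 → E
  i= 6: B-V =  6 → G
  i= 7: E-F = 25 → Z
  i= 8: Y-N = 11 → L
  i= 9: L-Z = 12 → M
  i=10: S-J =  9 → J
  i=11: R-M =  5 → F
  i=12: R-N =  4 → E
  i=13: E-Y =  6 → G
  i=14: Q-R = 25 → Z
  i=15: Y-N = 11 → L
  i=16: Z-N = 12 → M
  i=17: V-M =  9 → J
  i=18: O-J =  5 → F
  i=19: O-K =  4 → E
  i=20: J-D =  6 → G
  shifts repeat with period 7: ZLMJFEG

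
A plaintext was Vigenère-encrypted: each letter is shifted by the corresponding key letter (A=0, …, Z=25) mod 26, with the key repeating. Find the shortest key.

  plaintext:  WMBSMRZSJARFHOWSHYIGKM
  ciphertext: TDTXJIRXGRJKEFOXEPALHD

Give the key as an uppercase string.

  i= 0: T-W = 23 → X
  i= 1: D-M = 17 → R
  i= 2: T-B = 18 → S
  i= 3: X-S =  5 → F
  i= 4: J-M = 23 → X
  i= 5: I-R = 17 → R
  i= 6: R-Z = 18 → S
  i= 7: X-S =  5 → F
  i= 8: G-J = 23 → X
  i= 9: R-A = 17 → R
  i=10: J-R = 18 → S
  i=11: K-F =  5 → F
  i=12: E-H = 23 → X
  i=13: F-O = 17 → R
  i=14: O-W = 18 → S
  i=15: X-S =  5 → F
  i=16: E-H = 23 → X
  i=17: P-Y = 17 → R
  i=18: A-I = 18 → S
  i=19: L-G =  5 → F
  i=20: H-K = 23 → X
  i=21: D-M = 17 → R
  shifts repeat with period 4: XRSF

XRSF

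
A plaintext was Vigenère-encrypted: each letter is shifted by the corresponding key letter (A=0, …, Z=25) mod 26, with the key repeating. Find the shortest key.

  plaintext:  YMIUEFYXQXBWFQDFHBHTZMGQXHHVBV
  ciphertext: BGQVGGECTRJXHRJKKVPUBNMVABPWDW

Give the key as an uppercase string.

DUIBCBGF

  i= 0: B-Y =  3 → D
  i= 1: G-M = 20 → U
  i= 2: Q-I =  8 → I
  i= 3: V-U =  1 → B
  i= 4: G-E =  2 → C
  i= 5: G-F =  1 → B
  i= 6: E-Y =  6 → G
  i= 7: C-X =  5 → F
  i= 8: T-Q =  3 → D
  i= 9: R-X = 20 → U
  i=10: J-B =  8 → I
  i=11: X-W =  1 → B
  i=12: H-F =  2 → C
  i=13: R-Q =  1 → B
  i=14: J-D =  6 → G
  i=15: K-F =  5 → F
  i=16: K-H =  3 → D
  i=17: V-B = 20 → U
  i=18: P-H =  8 → I
  i=19: U-T =  1 → B
  i=20: B-Z =  2 → C
  i=21: N-M =  1 → B
  i=22: M-G =  6 → G
  i=23: V-Q =  5 → F
  i=24: A-X =  3 → D
  i=25: B-H = 20 → U
  i=26: P-H =  8 → I
  i=27: W-V =  1 → B
  i=28: D-B =  2 → C
  i=29: W-V =  1 → B
  shifts repeat with period 8: DUIBCBGF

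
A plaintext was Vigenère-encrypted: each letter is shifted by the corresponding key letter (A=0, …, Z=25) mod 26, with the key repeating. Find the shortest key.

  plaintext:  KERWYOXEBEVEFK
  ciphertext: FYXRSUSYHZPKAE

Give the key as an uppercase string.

VUG

  i= 0: F-K = 21 → V
  i= 1: Y-E = 20 → U
  i= 2: X-R =  6 → G
  i= 3: R-W = 21 → V
  i= 4: S-Y = 20 → U
  i= 5: U-O =  6 → G
  i= 6: S-X = 21 → V
  i= 7: Y-E = 20 → U
  i= 8: H-B =  6 → G
  i= 9: Z-E = 21 → V
  i=10: P-V = 20 → U
  i=11: K-E =  6 → G
  i=12: A-F = 21 → V
  i=13: E-K = 20 → U
  shifts repeat with period 3: VUG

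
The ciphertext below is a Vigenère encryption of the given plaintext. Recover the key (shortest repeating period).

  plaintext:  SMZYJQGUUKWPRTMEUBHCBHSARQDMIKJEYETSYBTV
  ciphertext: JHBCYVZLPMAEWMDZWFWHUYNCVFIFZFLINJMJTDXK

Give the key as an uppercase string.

  i= 0: J-S = 17 → R
  i= 1: H-M = 21 → V
  i= 2: B-Z =  2 → C
  i= 3: C-Y =  4 → E
  i= 4: Y-J = 15 → P
  i= 5: V-Q =  5 → F
  i= 6: Z-G = 19 → T
  i= 7: L-U = 17 → R
  i= 8: P-U = 21 → V
  i= 9: M-K =  2 → C
  i=10: A-W =  4 → E
  i=11: E-P = 15 → P
  i=12: W-R =  5 → F
  i=13: M-T = 19 → T
  i=14: D-M = 17 → R
  i=15: Z-E = 21 → V
  i=16: W-U =  2 → C
  i=17: F-B =  4 → E
  i=18: W-H = 15 → P
  i=19: H-C =  5 → F
  i=20: U-B = 19 → T
  i=21: Y-H = 17 → R
  i=22: N-S = 21 → V
  i=23: C-A =  2 → C
  i=24: V-R =  4 → E
  i=25: F-Q = 15 → P
  i=26: I-D =  5 → F
  i=27: F-M = 19 → T
  i=28: Z-I = 17 → R
  i=29: F-K = 21 → V
  i=30: L-J =  2 → C
  i=31: I-E =  4 → E
  i=32: N-Y = 15 → P
  i=33: J-E =  5 → F
  i=34: M-T = 19 → T
  i=35: J-S = 17 → R
  i=36: T-Y = 21 → V
  i=37: D-B =  2 → C
  i=38: X-T =  4 → E
  i=39: K-V = 15 → P
  shifts repeat with period 7: RVCEPFT

RVCEPFT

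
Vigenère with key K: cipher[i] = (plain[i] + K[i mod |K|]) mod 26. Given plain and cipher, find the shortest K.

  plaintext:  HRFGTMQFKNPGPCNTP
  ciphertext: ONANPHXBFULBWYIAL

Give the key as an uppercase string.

  i= 0: O-H =  7 → H
  i= 1: N-R = 22 → W
  i= 2: A-F = 21 → V
  i= 3: N-G =  7 → H
  i= 4: P-T = 22 → W
  i= 5: H-M = 21 → V
  i= 6: X-Q =  7 → H
  i= 7: B-F = 22 → W
  i= 8: F-K = 21 → V
  i= 9: U-N =  7 → H
  i=10: L-P = 22 → W
  i=11: B-G = 21 → V
  i=12: W-P =  7 → H
  i=13: Y-C = 22 → W
  i=14: I-N = 21 → V
  i=15: A-T =  7 → H
  i=16: L-P = 22 → W
  shifts repeat with period 3: HWV

HWV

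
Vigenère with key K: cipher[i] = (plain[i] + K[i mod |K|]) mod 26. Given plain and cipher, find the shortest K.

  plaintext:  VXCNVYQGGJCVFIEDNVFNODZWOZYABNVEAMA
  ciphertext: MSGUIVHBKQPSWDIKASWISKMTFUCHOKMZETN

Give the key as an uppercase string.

RVEHNX

  i= 0: M-V = 17 → R
  i= 1: S-X = 21 → V
  i= 2: G-C =  4 → E
  i= 3: U-N =  7 → H
  i= 4: I-V = 13 → N
  i= 5: V-Y = 23 → X
  i= 6: H-Q = 17 → R
  i= 7: B-G = 21 → V
  i= 8: K-G =  4 → E
  i= 9: Q-J =  7 → H
  i=10: P-C = 13 → N
  i=11: S-V = 23 → X
  i=12: W-F = 17 → R
  i=13: D-I = 21 → V
  i=14: I-E =  4 → E
  i=15: K-D =  7 → H
  i=16: A-N = 13 → N
  i=17: S-V = 23 → X
  i=18: W-F = 17 → R
  i=19: I-N = 21 → V
  i=20: S-O =  4 → E
  i=21: K-D =  7 → H
  i=22: M-Z = 13 → N
  i=23: T-W = 23 → X
  i=24: F-O = 17 → R
  i=25: U-Z = 21 → V
  i=26: C-Y =  4 → E
  i=27: H-A =  7 → H
  i=28: O-B = 13 → N
  i=29: K-N = 23 → X
  i=30: M-V = 17 → R
  i=31: Z-E = 21 → V
  i=32: E-A =  4 → E
  i=33: T-M =  7 → H
  i=34: N-A = 13 → N
  shifts repeat with period 6: RVEHNX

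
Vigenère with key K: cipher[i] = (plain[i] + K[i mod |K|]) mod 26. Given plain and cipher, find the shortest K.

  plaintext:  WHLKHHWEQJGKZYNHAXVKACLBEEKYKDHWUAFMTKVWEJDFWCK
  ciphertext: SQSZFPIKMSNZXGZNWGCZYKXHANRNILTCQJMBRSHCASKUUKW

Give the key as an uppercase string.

  i= 0: S-W = 22 → W
  i= 1: Q-H =  9 → J
  i= 2: S-L =  7 → H
  i= 3: Z-K = 15 → P
  i= 4: F-H = 24 → Y
  i= 5: P-H =  8 → I
  i= 6: I-W = 12 → M
  i= 7: K-E =  6 → G
  i= 8: M-Q = 22 → W
  i= 9: S-J =  9 → J
  i=10: N-G =  7 → H
  i=11: Z-K = 15 → P
  i=12: X-Z = 24 → Y
  i=13: G-Y =  8 → I
  i=14: Z-N = 12 → M
  i=15: N-H =  6 → G
  i=16: W-A = 22 → W
  i=17: G-X =  9 → J
  i=18: C-V =  7 → H
  i=19: Z-K = 15 → P
  i=20: Y-A = 24 → Y
  i=21: K-C =  8 → I
  i=22: X-L = 12 → M
  i=23: H-B =  6 → G
  i=24: A-E = 22 → W
  i=25: N-E =  9 → J
  i=26: R-K =  7 → H
  i=27: N-Y = 15 → P
  i=28: I-K = 24 → Y
  i=29: L-D =  8 → I
  i=30: T-H = 12 → M
  i=31: C-W =  6 → G
  i=32: Q-U = 22 → W
  i=33: J-A =  9 → J
  i=34: M-F =  7 → H
  i=35: B-M = 15 → P
  i=36: R-T = 24 → Y
  i=37: S-K =  8 → I
  i=38: H-V = 12 → M
  i=39: C-W =  6 → G
  i=40: A-E = 22 → W
  i=41: S-J =  9 → J
  i=42: K-D =  7 → H
  i=43: U-F = 15 → P
  i=44: U-W = 24 → Y
  i=45: K-C =  8 → I
  i=46: W-K = 12 → M
  shifts repeat with period 8: WJHPYIMG

WJHPYIMG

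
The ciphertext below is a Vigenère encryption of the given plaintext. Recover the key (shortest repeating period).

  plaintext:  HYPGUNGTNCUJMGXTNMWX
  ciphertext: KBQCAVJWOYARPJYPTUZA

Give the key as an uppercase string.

DDBWGI

  i= 0: K-H =  3 → D
  i= 1: B-Y =  3 → D
  i= 2: Q-P =  1 → B
  i= 3: C-G = 22 → W
  i= 4: A-U =  6 → G
  i= 5: V-N =  8 → I
  i= 6: J-G =  3 → D
  i= 7: W-T =  3 → D
  i= 8: O-N =  1 → B
  i= 9: Y-C = 22 → W
  i=10: A-U =  6 → G
  i=11: R-J =  8 → I
  i=12: P-M =  3 → D
  i=13: J-G =  3 → D
  i=14: Y-X =  1 → B
  i=15: P-T = 22 → W
  i=16: T-N =  6 → G
  i=17: U-M =  8 → I
  i=18: Z-W =  3 → D
  i=19: A-X =  3 → D
  shifts repeat with period 6: DDBWGI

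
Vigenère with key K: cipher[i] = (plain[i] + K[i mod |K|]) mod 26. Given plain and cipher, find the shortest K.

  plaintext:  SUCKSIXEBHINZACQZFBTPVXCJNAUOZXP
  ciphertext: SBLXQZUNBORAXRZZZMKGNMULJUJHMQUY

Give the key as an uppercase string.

  i= 0: S-S =  0 → A
  i= 1: B-U =  7 → H
  i= 2: L-C =  9 → J
  i= 3: X-K = 13 → N
  i= 4: Q-S = 24 → Y
  i= 5: Z-I = 17 → R
  i= 6: U-X = 23 → X
  i= 7: N-E =  9 → J
  i= 8: B-B =  0 → A
  i= 9: O-H =  7 → H
  i=10: R-I =  9 → J
  i=11: A-N = 13 → N
  i=12: X-Z = 24 → Y
  i=13: R-A = 17 → R
  i=14: Z-C = 23 → X
  i=15: Z-Q =  9 → J
  i=16: Z-Z =  0 → A
  i=17: M-F =  7 → H
  i=18: K-B =  9 → J
  i=19: G-T = 13 → N
  i=20: N-P = 24 → Y
  i=21: M-V = 17 → R
  i=22: U-X = 23 → X
  i=23: L-C =  9 → J
  i=24: J-J =  0 → A
  i=25: U-N =  7 → H
  i=26: J-A =  9 → J
  i=27: H-U = 13 → N
  i=28: M-O = 24 → Y
  i=29: Q-Z = 17 → R
  i=30: U-X = 23 → X
  i=31: Y-P =  9 → J
  shifts repeat with period 8: AHJNYRXJ

AHJNYRXJ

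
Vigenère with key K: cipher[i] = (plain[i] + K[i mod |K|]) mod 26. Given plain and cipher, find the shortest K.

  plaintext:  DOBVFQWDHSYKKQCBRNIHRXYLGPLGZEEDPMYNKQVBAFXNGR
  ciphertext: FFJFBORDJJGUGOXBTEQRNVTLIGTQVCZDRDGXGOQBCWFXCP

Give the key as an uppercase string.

CRIKWYVA

  i= 0: F-D =  2 → C
  i= 1: F-O = 17 → R
  i= 2: J-B =  8 → I
  i= 3: F-V = 10 → K
  i= 4: B-F = 22 → W
  i= 5: O-Q = 24 → Y
  i= 6: R-W = 21 → V
  i= 7: D-D =  0 → A
  i= 8: J-H =  2 → C
  i= 9: J-S = 17 → R
  i=10: G-Y =  8 → I
  i=11: U-K = 10 → K
  i=12: G-K = 22 → W
  i=13: O-Q = 24 → Y
  i=14: X-C = 21 → V
  i=15: B-B =  0 → A
  i=16: T-R =  2 → C
  i=17: E-N = 17 → R
  i=18: Q-I =  8 → I
  i=19: R-H = 10 → K
  i=20: N-R = 22 → W
  i=21: V-X = 24 → Y
  i=22: T-Y = 21 → V
  i=23: L-L =  0 → A
  i=24: I-G =  2 → C
  i=25: G-P = 17 → R
  i=26: T-L =  8 → I
  i=27: Q-G = 10 → K
  i=28: V-Z = 22 → W
  i=29: C-E = 24 → Y
  i=30: Z-E = 21 → V
  i=31: D-D =  0 → A
  i=32: R-P =  2 → C
  i=33: D-M = 17 → R
  i=34: G-Y =  8 → I
  i=35: X-N = 10 → K
  i=36: G-K = 22 → W
  i=37: O-Q = 24 → Y
  i=38: Q-V = 21 → V
  i=39: B-B =  0 → A
  i=40: C-A =  2 → C
  i=41: W-F = 17 → R
  i=42: F-X =  8 → I
  i=43: X-N = 10 → K
  i=44: C-G = 22 → W
  i=45: P-R = 24 → Y
  shifts repeat with period 8: CRIKWYVA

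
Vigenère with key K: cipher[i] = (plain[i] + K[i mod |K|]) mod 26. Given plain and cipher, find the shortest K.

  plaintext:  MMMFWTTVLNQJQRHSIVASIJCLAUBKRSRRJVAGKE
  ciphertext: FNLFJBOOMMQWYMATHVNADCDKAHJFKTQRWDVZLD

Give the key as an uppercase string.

TBZANIV

  i= 0: F-M = 19 → T
  i= 1: N-M =  1 → B
  i= 2: L-M = 25 → Z
  i= 3: F-F =  0 → A
  i= 4: J-W = 13 → N
  i= 5: B-T =  8 → I
  i= 6: O-T = 21 → V
  i= 7: O-V = 19 → T
  i= 8: M-L =  1 → B
  i= 9: M-N = 25 → Z
  i=10: Q-Q =  0 → A
  i=11: W-J = 13 → N
  i=12: Y-Q =  8 → I
  i=13: M-R = 21 → V
  i=14: A-H = 19 → T
  i=15: T-S =  1 → B
  i=16: H-I = 25 → Z
  i=17: V-V =  0 → A
  i=18: N-A = 13 → N
  i=19: A-S =  8 → I
  i=20: D-I = 21 → V
  i=21: C-J = 19 → T
  i=22: D-C =  1 → B
  i=23: K-L = 25 → Z
  i=24: A-A =  0 → A
  i=25: H-U = 13 → N
  i=26: J-B =  8 → I
  i=27: F-K = 21 → V
  i=28: K-R = 19 → T
  i=29: T-S =  1 → B
  i=30: Q-R = 25 → Z
  i=31: R-R =  0 → A
  i=32: W-J = 13 → N
  i=33: D-V =  8 → I
  i=34: V-A = 21 → V
  i=35: Z-G = 19 → T
  i=36: L-K =  1 → B
  i=37: D-E = 25 → Z
  shifts repeat with period 7: TBZANIV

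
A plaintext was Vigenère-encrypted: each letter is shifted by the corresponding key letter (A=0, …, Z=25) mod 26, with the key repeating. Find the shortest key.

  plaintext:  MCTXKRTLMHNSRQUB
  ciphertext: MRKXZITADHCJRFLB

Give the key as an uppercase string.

APR

  i= 0: M-M =  0 → A
  i= 1: R-C = 15 → P
  i= 2: K-T = 17 → R
  i= 3: X-X =  0 → A
  i= 4: Z-K = 15 → P
  i= 5: I-R = 17 → R
  i= 6: T-T =  0 → A
  i= 7: A-L = 15 → P
  i= 8: D-M = 17 → R
  i= 9: H-H =  0 → A
  i=10: C-N = 15 → P
  i=11: J-S = 17 → R
  i=12: R-R =  0 → A
  i=13: F-Q = 15 → P
  i=14: L-U = 17 → R
  i=15: B-B =  0 → A
  shifts repeat with period 3: APR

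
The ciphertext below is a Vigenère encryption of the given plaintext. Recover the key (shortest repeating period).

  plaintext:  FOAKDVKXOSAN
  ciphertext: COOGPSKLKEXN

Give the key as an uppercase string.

  i= 0: C-F = 23 → X
  i= 1: O-O =  0 → A
  i= 2: O-A = 14 → O
  i= 3: G-K = 22 → W
  i= 4: P-D = 12 → M
  i= 5: S-V = 23 → X
  i= 6: K-K =  0 → A
  i= 7: L-X = 14 → O
  i= 8: K-O = 22 → W
  i= 9: E-S = 12 → M
  i=10: X-A = 23 → X
  i=11: N-N =  0 → A
  shifts repeat with period 5: XAOWM

XAOWM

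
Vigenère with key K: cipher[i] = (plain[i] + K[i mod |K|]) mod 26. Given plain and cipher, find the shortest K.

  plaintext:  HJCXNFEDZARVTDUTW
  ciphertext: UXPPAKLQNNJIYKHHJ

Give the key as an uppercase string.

NONSNFH

  i= 0: U-H = 13 → N
  i= 1: X-J = 14 → O
  i= 2: P-C = 13 → N
  i= 3: P-X = 18 → S
  i= 4: A-N = 13 → N
  i= 5: K-F =  5 → F
  i= 6: L-E =  7 → H
  i= 7: Q-D = 13 → N
  i= 8: N-Z = 14 → O
  i= 9: N-A = 13 → N
  i=10: J-R = 18 → S
  i=11: I-V = 13 → N
  i=12: Y-T =  5 → F
  i=13: K-D =  7 → H
  i=14: H-U = 13 → N
  i=15: H-T = 14 → O
  i=16: J-W = 13 → N
  shifts repeat with period 7: NONSNFH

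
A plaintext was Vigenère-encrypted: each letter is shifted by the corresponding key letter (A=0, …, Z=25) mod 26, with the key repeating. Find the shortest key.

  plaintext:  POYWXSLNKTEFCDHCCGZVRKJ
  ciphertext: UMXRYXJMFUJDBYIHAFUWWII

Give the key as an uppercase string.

FYZVB

  i= 0: U-P =  5 → F
  i= 1: M-O = 24 → Y
  i= 2: X-Y = 25 → Z
  i= 3: R-W = 21 → V
  i= 4: Y-X =  1 → B
  i= 5: X-S =  5 → F
  i= 6: J-L = 24 → Y
  i= 7: M-N = 25 → Z
  i= 8: F-K = 21 → V
  i= 9: U-T =  1 → B
  i=10: J-E =  5 → F
  i=11: D-F = 24 → Y
  i=12: B-C = 25 → Z
  i=13: Y-D = 21 → V
  i=14: I-H =  1 → B
  i=15: H-C =  5 → F
  i=16: A-C = 24 → Y
  i=17: F-G = 25 → Z
  i=18: U-Z = 21 → V
  i=19: W-V =  1 → B
  i=20: W-R =  5 → F
  i=21: I-K = 24 → Y
  i=22: I-J = 25 → Z
  shifts repeat with period 5: FYZVB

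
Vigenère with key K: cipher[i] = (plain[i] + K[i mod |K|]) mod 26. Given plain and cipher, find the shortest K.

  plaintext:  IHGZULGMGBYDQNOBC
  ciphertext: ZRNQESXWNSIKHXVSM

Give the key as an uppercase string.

  i= 0: Z-I = 17 → R
  i= 1: R-H = 10 → K
  i= 2: N-G =  7 → H
  i= 3: Q-Z = 17 → R
  i= 4: E-U = 10 → K
  i= 5: S-L =  7 → H
  i= 6: X-G = 17 → R
  i= 7: W-M = 10 → K
  i= 8: N-G =  7 → H
  i= 9: S-B = 17 → R
  i=10: I-Y = 10 → K
  i=11: K-D =  7 → H
  i=12: H-Q = 17 → R
  i=13: X-N = 10 → K
  i=14: V-O =  7 → H
  i=15: S-B = 17 → R
  i=16: M-C = 10 → K
  shifts repeat with period 3: RKH

RKH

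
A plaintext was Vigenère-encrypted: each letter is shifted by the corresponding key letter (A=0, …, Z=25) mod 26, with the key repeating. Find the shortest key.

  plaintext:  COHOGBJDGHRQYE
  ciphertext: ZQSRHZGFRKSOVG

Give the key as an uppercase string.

  i= 0: Z-C = 23 → X
  i= 1: Q-O =  2 → C
  i= 2: S-H = 11 → L
  i= 3: R-O =  3 → D
  i= 4: H-G =  1 → B
  i= 5: Z-B = 24 → Y
  i= 6: G-J = 23 → X
  i= 7: F-D =  2 → C
  i= 8: R-G = 11 → L
  i= 9: K-H =  3 → D
  i=10: S-R =  1 → B
  i=11: O-Q = 24 → Y
  i=12: V-Y = 23 → X
  i=13: G-E =  2 → C
  shifts repeat with period 6: XCLDBY

XCLDBY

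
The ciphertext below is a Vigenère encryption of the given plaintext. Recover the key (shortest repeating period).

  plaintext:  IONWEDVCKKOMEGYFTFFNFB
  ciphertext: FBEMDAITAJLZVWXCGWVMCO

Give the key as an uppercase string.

  i= 0: F-I = 23 → X
  i= 1: B-O = 13 → N
  i= 2: E-N = 17 → R
  i= 3: M-W = 16 → Q
  i= 4: D-E = 25 → Z
  i= 5: A-D = 23 → X
  i= 6: I-V = 13 → N
  i= 7: T-C = 17 → R
  i= 8: A-K = 16 → Q
  i= 9: J-K = 25 → Z
  i=10: L-O = 23 → X
  i=11: Z-M = 13 → N
  i=12: V-E = 17 → R
  i=13: W-G = 16 → Q
  i=14: X-Y = 25 → Z
  i=15: C-F = 23 → X
  i=16: G-T = 13 → N
  i=17: W-F = 17 → R
  i=18: V-F = 16 → Q
  i=19: M-N = 25 → Z
  i=20: C-F = 23 → X
  i=21: O-B = 13 → N
  shifts repeat with period 5: XNRQZ

XNRQZ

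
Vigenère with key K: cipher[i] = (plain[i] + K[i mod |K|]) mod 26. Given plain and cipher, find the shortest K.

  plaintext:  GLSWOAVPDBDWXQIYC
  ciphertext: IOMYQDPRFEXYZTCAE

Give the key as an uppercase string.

  i= 0: I-G =  2 → C
  i= 1: O-L =  3 → D
  i= 2: M-S = 20 → U
  i= 3: Y-W =  2 → C
  i= 4: Q-O =  2 → C
  i= 5: D-A =  3 → D
  i= 6: P-V = 20 → U
  i= 7: R-P =  2 → C
  i= 8: F-D =  2 → C
  i= 9: E-B =  3 → D
  i=10: X-D = 20 → U
  i=11: Y-W =  2 → C
  i=12: Z-X =  2 → C
  i=13: T-Q =  3 → D
  i=14: C-I = 20 → U
  i=15: A-Y =  2 → C
  i=16: E-C =  2 → C
  shifts repeat with period 4: CDUC

CDUC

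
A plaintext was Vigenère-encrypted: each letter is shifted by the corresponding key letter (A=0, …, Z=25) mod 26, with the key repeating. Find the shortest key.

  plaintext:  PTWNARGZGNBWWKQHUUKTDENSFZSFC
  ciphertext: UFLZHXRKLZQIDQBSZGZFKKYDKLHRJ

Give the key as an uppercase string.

  i= 0: U-P =  5 → F
  i= 1: F-T = 12 → M
  i= 2: L-W = 15 → P
  i= 3: Z-N = 12 → M
  i= 4: H-A =  7 → H
  i= 5: X-R =  6 → G
  i= 6: R-G = 11 → L
  i= 7: K-Z = 11 → L
  i= 8: L-G =  5 → F
  i= 9: Z-N = 12 → M
  i=10: Q-B = 15 → P
  i=11: I-W = 12 → M
  i=12: D-W =  7 → H
  i=13: Q-K =  6 → G
  i=14: B-Q = 11 → L
  i=15: S-H = 11 → L
  i=16: Z-U =  5 → F
  i=17: G-U = 12 → M
  i=18: Z-K = 15 → P
  i=19: F-T = 12 → M
  i=20: K-D =  7 → H
  i=21: K-E =  6 → G
  i=22: Y-N = 11 → L
  i=23: D-S = 11 → L
  i=24: K-F =  5 → F
  i=25: L-Z = 12 → M
  i=26: H-S = 15 → P
  i=27: R-F = 12 → M
  i=28: J-C =  7 → H
  shifts repeat with period 8: FMPMHGLL

FMPMHGLL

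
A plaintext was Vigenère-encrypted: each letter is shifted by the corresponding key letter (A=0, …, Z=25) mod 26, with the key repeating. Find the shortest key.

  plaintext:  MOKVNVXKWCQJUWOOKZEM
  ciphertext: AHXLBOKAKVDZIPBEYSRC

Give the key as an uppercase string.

OTNQ

  i= 0: A-M = 14 → O
  i= 1: H-O = 19 → T
  i= 2: X-K = 13 → N
  i= 3: L-V = 16 → Q
  i= 4: B-N = 14 → O
  i= 5: O-V = 19 → T
  i= 6: K-X = 13 → N
  i= 7: A-K = 16 → Q
  i= 8: K-W = 14 → O
  i= 9: V-C = 19 → T
  i=10: D-Q = 13 → N
  i=11: Z-J = 16 → Q
  i=12: I-U = 14 → O
  i=13: P-W = 19 → T
  i=14: B-O = 13 → N
  i=15: E-O = 16 → Q
  i=16: Y-K = 14 → O
  i=17: S-Z = 19 → T
  i=18: R-E = 13 → N
  i=19: C-M = 16 → Q
  shifts repeat with period 4: OTNQ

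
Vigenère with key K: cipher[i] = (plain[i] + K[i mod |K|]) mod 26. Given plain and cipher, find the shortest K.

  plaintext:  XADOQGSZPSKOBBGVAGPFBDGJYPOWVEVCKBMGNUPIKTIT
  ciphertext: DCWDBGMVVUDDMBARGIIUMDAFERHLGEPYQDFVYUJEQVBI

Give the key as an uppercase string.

GCTPLAUW

  i= 0: D-X =  6 → G
  i= 1: C-A =  2 → C
  i= 2: W-D = 19 → T
  i= 3: D-O = 15 → P
  i= 4: B-Q = 11 → L
  i= 5: G-G =  0 → A
  i= 6: M-S = 20 → U
  i= 7: V-Z = 22 → W
  i= 8: V-P =  6 → G
  i= 9: U-S =  2 → C
  i=10: D-K = 19 → T
  i=11: D-O = 15 → P
  i=12: M-B = 11 → L
  i=13: B-B =  0 → A
  i=14: A-G = 20 → U
  i=15: R-V = 22 → W
  i=16: G-A =  6 → G
  i=17: I-G =  2 → C
  i=18: I-P = 19 → T
  i=19: U-F = 15 → P
  i=20: M-B = 11 → L
  i=21: D-D =  0 → A
  i=22: A-G = 20 → U
  i=23: F-J = 22 → W
  i=24: E-Y =  6 → G
  i=25: R-P =  2 → C
  i=26: H-O = 19 → T
  i=27: L-W = 15 → P
  i=28: G-V = 11 → L
  i=29: E-E =  0 → A
  i=30: P-V = 20 → U
  i=31: Y-C = 22 → W
  i=32: Q-K =  6 → G
  i=33: D-B =  2 → C
  i=34: F-M = 19 → T
  i=35: V-G = 15 → P
  i=36: Y-N = 11 → L
  i=37: U-U =  0 → A
  i=38: J-P = 20 → U
  i=39: E-I = 22 → W
  i=40: Q-K =  6 → G
  i=41: V-T =  2 → C
  i=42: B-I = 19 → T
  i=43: I-T = 15 → P
  shifts repeat with period 8: GCTPLAUW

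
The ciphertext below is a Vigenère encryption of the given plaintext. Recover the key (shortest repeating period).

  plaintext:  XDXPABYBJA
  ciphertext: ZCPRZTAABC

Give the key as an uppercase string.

  i= 0: Z-X =  2 → C
  i= 1: C-D = 25 → Z
  i= 2: P-X = 18 → S
  i= 3: R-P =  2 → C
  i= 4: Z-A = 25 → Z
  i= 5: T-B = 18 → S
  i= 6: A-Y =  2 → C
  i= 7: A-B = 25 → Z
  i= 8: B-J = 18 → S
  i= 9: C-A =  2 → C
  shifts repeat with period 3: CZS

CZS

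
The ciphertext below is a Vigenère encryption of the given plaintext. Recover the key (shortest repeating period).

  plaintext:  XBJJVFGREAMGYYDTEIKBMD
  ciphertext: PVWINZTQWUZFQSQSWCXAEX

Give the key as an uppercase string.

  i= 0: P-X = 18 → S
  i= 1: V-B = 20 → U
  i= 2: W-J = 13 → N
  i= 3: I-J = 25 → Z
  i= 4: N-V = 18 → S
  i= 5: Z-F = 20 → U
  i= 6: T-G = 13 → N
  i= 7: Q-R = 25 → Z
  i= 8: W-E = 18 → S
  i= 9: U-A = 20 → U
  i=10: Z-M = 13 → N
  i=11: F-G = 25 → Z
  i=12: Q-Y = 18 → S
  i=13: S-Y = 20 → U
  i=14: Q-D = 13 → N
  i=15: S-T = 25 → Z
  i=16: W-E = 18 → S
  i=17: C-I = 20 → U
  i=18: X-K = 13 → N
  i=19: A-B = 25 → Z
  i=20: E-M = 18 → S
  i=21: X-D = 20 → U
  shifts repeat with period 4: SUNZ

SUNZ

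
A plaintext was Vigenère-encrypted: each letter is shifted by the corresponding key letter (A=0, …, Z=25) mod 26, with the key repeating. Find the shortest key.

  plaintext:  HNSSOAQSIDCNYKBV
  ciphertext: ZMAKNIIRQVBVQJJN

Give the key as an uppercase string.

SZI

  i= 0: Z-H = 18 → S
  i= 1: M-N = 25 → Z
  i= 2: A-S =  8 → I
  i= 3: K-S = 18 → S
  i= 4: N-O = 25 → Z
  i= 5: I-A =  8 → I
  i= 6: I-Q = 18 → S
  i= 7: R-S = 25 → Z
  i= 8: Q-I =  8 → I
  i= 9: V-D = 18 → S
  i=10: B-C = 25 → Z
  i=11: V-N =  8 → I
  i=12: Q-Y = 18 → S
  i=13: J-K = 25 → Z
  i=14: J-B =  8 → I
  i=15: N-V = 18 → S
  shifts repeat with period 3: SZI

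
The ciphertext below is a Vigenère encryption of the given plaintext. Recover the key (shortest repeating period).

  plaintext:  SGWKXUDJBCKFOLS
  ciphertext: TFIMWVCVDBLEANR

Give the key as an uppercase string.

  i= 0: T-S =  1 → B
  i= 1: F-G = 25 → Z
  i= 2: I-W = 12 → M
  i= 3: M-K =  2 → C
  i= 4: W-X = 25 → Z
  i= 5: V-U =  1 → B
  i= 6: C-D = 25 → Z
  i= 7: V-J = 12 → M
  i= 8: D-B =  2 → C
  i= 9: B-C = 25 → Z
  i=10: L-K =  1 → B
  i=11: E-F = 25 → Z
  i=12: A-O = 12 → M
  i=13: N-L =  2 → C
  i=14: R-S = 25 → Z
  shifts repeat with period 5: BZMCZ

BZMCZ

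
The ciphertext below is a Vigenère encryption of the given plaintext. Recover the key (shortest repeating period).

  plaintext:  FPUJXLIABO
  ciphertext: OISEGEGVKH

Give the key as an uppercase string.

  i= 0: O-F =  9 → J
  i= 1: I-P = 19 → T
  i= 2: S-U = 24 → Y
  i= 3: E-J = 21 → V
  i= 4: G-X =  9 → J
  i= 5: E-L = 19 → T
  i= 6: G-I = 24 → Y
  i= 7: V-A = 21 → V
  i= 8: K-B =  9 → J
  i= 9: H-O = 19 → T
  shifts repeat with period 4: JTYV

JTYV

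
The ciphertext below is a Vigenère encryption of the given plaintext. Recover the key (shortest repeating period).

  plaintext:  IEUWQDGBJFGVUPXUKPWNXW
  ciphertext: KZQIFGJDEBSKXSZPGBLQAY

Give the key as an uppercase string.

CVWMPDD

  i= 0: K-I =  2 → C
  i= 1: Z-E = 21 → V
  i= 2: Q-U = 22 → W
  i= 3: I-W = 12 → M
  i= 4: F-Q = 15 → P
  i= 5: G-D =  3 → D
  i= 6: J-G =  3 → D
  i= 7: D-B =  2 → C
  i= 8: E-J = 21 → V
  i= 9: B-F = 22 → W
  i=10: S-G = 12 → M
  i=11: K-V = 15 → P
  i=12: X-U =  3 → D
  i=13: S-P =  3 → D
  i=14: Z-X =  2 → C
  i=15: P-U = 21 → V
  i=16: G-K = 22 → W
  i=17: B-P = 12 → M
  i=18: L-W = 15 → P
  i=19: Q-N =  3 → D
  i=20: A-X =  3 → D
  i=21: Y-W =  2 → C
  shifts repeat with period 7: CVWMPDD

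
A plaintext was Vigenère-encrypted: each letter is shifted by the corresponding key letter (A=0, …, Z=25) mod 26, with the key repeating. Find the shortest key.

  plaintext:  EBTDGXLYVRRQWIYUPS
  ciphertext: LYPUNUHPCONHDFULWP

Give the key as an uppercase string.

  i= 0: L-E =  7 → H
  i= 1: Y-B = 23 → X
  i= 2: P-T = 22 → W
  i= 3: U-D = 17 → R
  i= 4: N-G =  7 → H
  i= 5: U-X = 23 → X
  i= 6: H-L = 22 → W
  i= 7: P-Y = 17 → R
  i= 8: C-V =  7 → H
  i= 9: O-R = 23 → X
  i=10: N-R = 22 → W
  i=11: H-Q = 17 → R
  i=12: D-W =  7 → H
  i=13: F-I = 23 → X
  i=14: U-Y = 22 → W
  i=15: L-U = 17 → R
  i=16: W-P =  7 → H
  i=17: P-S = 23 → X
  shifts repeat with period 4: HXWR

HXWR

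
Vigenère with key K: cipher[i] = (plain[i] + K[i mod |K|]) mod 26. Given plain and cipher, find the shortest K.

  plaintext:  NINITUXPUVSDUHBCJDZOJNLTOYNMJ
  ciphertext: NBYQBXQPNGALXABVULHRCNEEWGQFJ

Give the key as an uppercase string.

ATLIIDT

  i= 0: N-N =  0 → A
  i= 1: B-I = 19 → T
  i= 2: Y-N = 11 → L
  i= 3: Q-I =  8 → I
  i= 4: B-T =  8 → I
  i= 5: X-U =  3 → D
  i= 6: Q-X = 19 → T
  i= 7: P-P =  0 → A
  i= 8: N-U = 19 → T
  i= 9: G-V = 11 → L
  i=10: A-S =  8 → I
  i=11: L-D =  8 → I
  i=12: X-U =  3 → D
  i=13: A-H = 19 → T
  i=14: B-B =  0 → A
  i=15: V-C = 19 → T
  i=16: U-J = 11 → L
  i=17: L-D =  8 → I
  i=18: H-Z =  8 → I
  i=19: R-O =  3 → D
  i=20: C-J = 19 → T
  i=21: N-N =  0 → A
  i=22: E-L = 19 → T
  i=23: E-T = 11 → L
  i=24: W-O =  8 → I
  i=25: G-Y =  8 → I
  i=26: Q-N =  3 → D
  i=27: F-M = 19 → T
  i=28: J-J =  0 → A
  shifts repeat with period 7: ATLIIDT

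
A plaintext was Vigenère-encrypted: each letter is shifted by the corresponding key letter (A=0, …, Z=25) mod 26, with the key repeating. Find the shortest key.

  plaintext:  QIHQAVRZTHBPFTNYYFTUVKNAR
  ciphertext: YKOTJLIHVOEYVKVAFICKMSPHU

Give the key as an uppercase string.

  i= 0: Y-Q =  8 → I
  i= 1: K-I =  2 → C
  i= 2: O-H =  7 → H
  i= 3: T-Q =  3 → D
  i= 4: J-A =  9 → J
  i= 5: L-V = 16 → Q
  i= 6: I-R = 17 → R
  i= 7: H-Z =  8 → I
  i= 8: V-T =  2 → C
  i= 9: O-H =  7 → H
  i=10: E-B =  3 → D
  i=11: Y-P =  9 → J
  i=12: V-F = 16 → Q
  i=13: K-T = 17 → R
  i=14: V-N =  8 → I
  i=15: A-Y =  2 → C
  i=16: F-Y =  7 → H
  i=17: I-F =  3 → D
  i=18: C-T =  9 → J
  i=19: K-U = 16 → Q
  i=20: M-V = 17 → R
  i=21: S-K =  8 → I
  i=22: P-N =  2 → C
  i=23: H-A =  7 → H
  i=24: U-R =  3 → D
  shifts repeat with period 7: ICHDJQR

ICHDJQR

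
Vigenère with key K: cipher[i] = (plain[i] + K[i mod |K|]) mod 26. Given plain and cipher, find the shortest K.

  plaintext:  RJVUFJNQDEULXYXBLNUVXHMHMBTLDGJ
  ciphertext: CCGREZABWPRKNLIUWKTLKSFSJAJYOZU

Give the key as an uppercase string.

  i= 0: C-R = 11 → L
  i= 1: C-J = 19 → T
  i= 2: G-V = 11 → L
  i= 3: R-U = 23 → X
  i= 4: E-F = 25 → Z
  i= 5: Z-J = 16 → Q
  i= 6: A-N = 13 → N
  i= 7: B-Q = 11 → L
  i= 8: W-D = 19 → T
  i= 9: P-E = 11 → L
  i=10: R-U = 23 → X
  i=11: K-L = 25 → Z
  i=12: N-X = 16 → Q
  i=13: L-Y = 13 → N
  i=14: I-X = 11 → L
  i=15: U-B = 19 → T
  i=16: W-L = 11 → L
  i=17: K-N = 23 → X
  i=18: T-U = 25 → Z
  i=19: L-V = 16 → Q
  i=20: K-X = 13 → N
  i=21: S-H = 11 → L
  i=22: F-M = 19 → T
  i=23: S-H = 11 → L
  i=24: J-M = 23 → X
  i=25: A-B = 25 → Z
  i=26: J-T = 16 → Q
  i=27: Y-L = 13 → N
  i=28: O-D = 11 → L
  i=29: Z-G = 19 → T
  i=30: U-J = 11 → L
  shifts repeat with period 7: LTLXZQN

LTLXZQN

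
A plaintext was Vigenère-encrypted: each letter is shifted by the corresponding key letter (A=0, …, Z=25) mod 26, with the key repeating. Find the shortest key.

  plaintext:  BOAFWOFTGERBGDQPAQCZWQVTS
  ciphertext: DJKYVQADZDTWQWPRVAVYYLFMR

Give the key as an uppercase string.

CVKTZ

  i= 0: D-B =  2 → C
  i= 1: J-O = 21 → V
  i= 2: K-A = 10 → K
  i= 3: Y-F = 19 → T
  i= 4: V-W = 25 → Z
  i= 5: Q-O =  2 → C
  i= 6: A-F = 21 → V
  i= 7: D-T = 10 → K
  i= 8: Z-G = 19 → T
  i= 9: D-E = 25 → Z
  i=10: T-R =  2 → C
  i=11: W-B = 21 → V
  i=12: Q-G = 10 → K
  i=13: W-D = 19 → T
  i=14: P-Q = 25 → Z
  i=15: R-P =  2 → C
  i=16: V-A = 21 → V
  i=17: A-Q = 10 → K
  i=18: V-C = 19 → T
  i=19: Y-Z = 25 → Z
  i=20: Y-W =  2 → C
  i=21: L-Q = 21 → V
  i=22: F-V = 10 → K
  i=23: M-T = 19 → T
  i=24: R-S = 25 → Z
  shifts repeat with period 5: CVKTZ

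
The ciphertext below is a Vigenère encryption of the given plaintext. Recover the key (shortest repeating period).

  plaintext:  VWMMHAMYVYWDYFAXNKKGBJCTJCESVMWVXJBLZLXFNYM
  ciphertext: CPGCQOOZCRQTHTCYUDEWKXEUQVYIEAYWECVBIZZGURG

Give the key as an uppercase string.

HTUQJOCB

  i= 0: C-V =  7 → H
  i= 1: P-W = 19 → T
  i= 2: G-M = 20 → U
  i= 3: C-M = 16 → Q
  i= 4: Q-H =  9 → J
  i= 5: O-A = 14 → O
  i= 6: O-M =  2 → C
  i= 7: Z-Y =  1 → B
  i= 8: C-V =  7 → H
  i= 9: R-Y = 19 → T
  i=10: Q-W = 20 → U
  i=11: T-D = 16 → Q
  i=12: H-Y =  9 → J
  i=13: T-F = 14 → O
  i=14: C-A =  2 → C
  i=15: Y-X =  1 → B
  i=16: U-N =  7 → H
  i=17: D-K = 19 → T
  i=18: E-K = 20 → U
  i=19: W-G = 16 → Q
  i=20: K-B =  9 → J
  i=21: X-J = 14 → O
  i=22: E-C =  2 → C
  i=23: U-T =  1 → B
  i=24: Q-J =  7 → H
  i=25: V-C = 19 → T
  i=26: Y-E = 20 → U
  i=27: I-S = 16 → Q
  i=28: E-V =  9 → J
  i=29: A-M = 14 → O
  i=30: Y-W =  2 → C
  i=31: W-V =  1 → B
  i=32: E-X =  7 → H
  i=33: C-J = 19 → T
  i=34: V-B = 20 → U
  i=35: B-L = 16 → Q
  i=36: I-Z =  9 → J
  i=37: Z-L = 14 → O
  i=38: Z-X =  2 → C
  i=39: G-F =  1 → B
  i=40: U-N =  7 → H
  i=41: R-Y = 19 → T
  i=42: G-M = 20 → U
  shifts repeat with period 8: HTUQJOCB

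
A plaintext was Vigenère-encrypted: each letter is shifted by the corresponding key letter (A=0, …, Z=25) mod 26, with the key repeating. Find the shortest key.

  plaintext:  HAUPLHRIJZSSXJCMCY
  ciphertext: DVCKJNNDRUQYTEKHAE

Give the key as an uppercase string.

WVIVYG

  i= 0: D-H = 22 → W
  i= 1: V-A = 21 → V
  i= 2: C-U =  8 → I
  i= 3: K-P = 21 → V
  i= 4: J-L = 24 → Y
  i= 5: N-H =  6 → G
  i= 6: N-R = 22 → W
  i= 7: D-I = 21 → V
  i= 8: R-J =  8 → I
  i= 9: U-Z = 21 → V
  i=10: Q-S = 24 → Y
  i=11: Y-S =  6 → G
  i=12: T-X = 22 → W
  i=13: E-J = 21 → V
  i=14: K-C =  8 → I
  i=15: H-M = 21 → V
  i=16: A-C = 24 → Y
  i=17: E-Y =  6 → G
  shifts repeat with period 6: WVIVYG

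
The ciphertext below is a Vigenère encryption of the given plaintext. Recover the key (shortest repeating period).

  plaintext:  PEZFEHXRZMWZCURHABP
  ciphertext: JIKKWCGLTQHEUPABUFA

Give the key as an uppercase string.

  i= 0: J-P = 20 → U
  i= 1: I-E =  4 → E
  i= 2: K-Z = 11 → L
  i= 3: K-F =  5 → F
  i= 4: W-E = 18 → S
  i= 5: C-H = 21 → V
  i= 6: G-X =  9 → J
  i= 7: L-R = 20 → U
  i= 8: T-Z = 20 → U
  i= 9: Q-M =  4 → E
  i=10: H-W = 11 → L
  i=11: E-Z =  5 → F
  i=12: U-C = 18 → S
  i=13: P-U = 21 → V
  i=14: A-R =  9 → J
  i=15: B-H = 20 → U
  i=16: U-A = 20 → U
  i=17: F-B =  4 → E
  i=18: A-P = 11 → L
  shifts repeat with period 8: UELFSVJU

UELFSVJU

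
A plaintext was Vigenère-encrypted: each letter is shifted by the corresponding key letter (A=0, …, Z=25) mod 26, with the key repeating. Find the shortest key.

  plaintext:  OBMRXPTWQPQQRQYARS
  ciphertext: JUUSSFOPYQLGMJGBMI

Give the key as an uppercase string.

  i= 0: J-O = 21 → V
  i= 1: U-B = 19 → T
  i= 2: U-M =  8 → I
  i= 3: S-R =  1 → B
  i= 4: S-X = 21 → V
  i= 5: F-P = 16 → Q
  i= 6: O-T = 21 → V
  i= 7: P-W = 19 → T
  i= 8: Y-Q =  8 → I
  i= 9: Q-P =  1 → B
  i=10: L-Q = 21 → V
  i=11: G-Q = 16 → Q
  i=12: M-R = 21 → V
  i=13: J-Q = 19 → T
  i=14: G-Y =  8 → I
  i=15: B-A =  1 → B
  i=16: M-R = 21 → V
  i=17: I-S = 16 → Q
  shifts repeat with period 6: VTIBVQ

VTIBVQ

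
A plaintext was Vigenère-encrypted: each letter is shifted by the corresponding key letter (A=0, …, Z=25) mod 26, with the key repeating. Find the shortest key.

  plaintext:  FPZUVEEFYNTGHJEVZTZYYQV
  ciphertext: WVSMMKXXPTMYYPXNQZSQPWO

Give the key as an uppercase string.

  i= 0: W-F = 17 → R
  i= 1: V-P =  6 → G
  i= 2: S-Z = 19 → T
  i= 3: M-U = 18 → S
  i= 4: M-V = 17 → R
  i= 5: K-E =  6 → G
  i= 6: X-E = 19 → T
  i= 7: X-F = 18 → S
  i= 8: P-Y = 17 → R
  i= 9: T-N =  6 → G
  i=10: M-T = 19 → T
  i=11: Y-G = 18 → S
  i=12: Y-H = 17 → R
  i=13: P-J =  6 → G
  i=14: X-E = 19 → T
  i=15: N-V = 18 → S
  i=16: Q-Z = 17 → R
  i=17: Z-T =  6 → G
  i=18: S-Z = 19 → T
  i=19: Q-Y = 18 → S
  i=20: P-Y = 17 → R
  i=21: W-Q =  6 → G
  i=22: O-V = 19 → T
  shifts repeat with period 4: RGTS

RGTS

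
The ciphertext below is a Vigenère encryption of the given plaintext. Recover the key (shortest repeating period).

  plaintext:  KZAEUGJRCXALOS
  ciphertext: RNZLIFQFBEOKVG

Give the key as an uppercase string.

HOZ

  i= 0: R-K =  7 → H
  i= 1: N-Z = 14 → O
  i= 2: Z-A = 25 → Z
  i= 3: L-E =  7 → H
  i= 4: I-U = 14 → O
  i= 5: F-G = 25 → Z
  i= 6: Q-J =  7 → H
  i= 7: F-R = 14 → O
  i= 8: B-C = 25 → Z
  i= 9: E-X =  7 → H
  i=10: O-A = 14 → O
  i=11: K-L = 25 → Z
  i=12: V-O =  7 → H
  i=13: G-S = 14 → O
  shifts repeat with period 3: HOZ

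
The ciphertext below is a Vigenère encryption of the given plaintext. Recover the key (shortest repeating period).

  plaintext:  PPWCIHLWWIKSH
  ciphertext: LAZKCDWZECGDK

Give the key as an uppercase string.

  i= 0: L-P = 22 → W
  i= 1: A-P = 11 → L
  i= 2: Z-W =  3 → D
  i= 3: K-C =  8 → I
  i= 4: C-I = 20 → U
  i= 5: D-H = 22 → W
  i= 6: W-L = 11 → L
  i= 7: Z-W =  3 → D
  i= 8: E-W =  8 → I
  i= 9: C-I = 20 → U
  i=10: G-K = 22 → W
  i=11: D-S = 11 → L
  i=12: K-H =  3 → D
  shifts repeat with period 5: WLDIU

WLDIU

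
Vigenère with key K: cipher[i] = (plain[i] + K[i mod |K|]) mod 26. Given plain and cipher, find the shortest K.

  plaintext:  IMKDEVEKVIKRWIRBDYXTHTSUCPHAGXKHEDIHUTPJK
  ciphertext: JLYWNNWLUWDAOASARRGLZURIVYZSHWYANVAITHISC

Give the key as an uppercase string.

  i= 0: J-I =  1 → B
  i= 1: L-M = 25 → Z
  i= 2: Y-K = 14 → O
  i= 3: W-D = 19 → T
  i= 4: N-E =  9 → J
  i= 5: N-V = 18 → S
  i= 6: W-E = 18 → S
  i= 7: L-K =  1 → B
  i= 8: U-V = 25 → Z
  i= 9: W-I = 14 → O
  i=10: D-K = 19 → T
  i=11: A-R =  9 → J
  i=12: O-W = 18 → S
  i=13: A-I = 18 → S
  i=14: S-R =  1 → B
  i=15: A-B = 25 → Z
  i=16: R-D = 14 → O
  i=17: R-Y = 19 → T
  i=18: G-X =  9 → J
  i=19: L-T = 18 → S
  i=20: Z-H = 18 → S
  i=21: U-T =  1 → B
  i=22: R-S = 25 → Z
  i=23: I-U = 14 → O
  i=24: V-C = 19 → T
  i=25: Y-P =  9 → J
  i=26: Z-H = 18 → S
  i=27: S-A = 18 → S
  i=28: H-G =  1 → B
  i=29: W-X = 25 → Z
  i=30: Y-K = 14 → O
  i=31: A-H = 19 → T
  i=32: N-E =  9 → J
  i=33: V-D = 18 → S
  i=34: A-I = 18 → S
  i=35: I-H =  1 → B
  i=36: T-U = 25 → Z
  i=37: H-T = 14 → O
  i=38: I-P = 19 → T
  i=39: S-J =  9 → J
  i=40: C-K = 18 → S
  shifts repeat with period 7: BZOTJSS

BZOTJSS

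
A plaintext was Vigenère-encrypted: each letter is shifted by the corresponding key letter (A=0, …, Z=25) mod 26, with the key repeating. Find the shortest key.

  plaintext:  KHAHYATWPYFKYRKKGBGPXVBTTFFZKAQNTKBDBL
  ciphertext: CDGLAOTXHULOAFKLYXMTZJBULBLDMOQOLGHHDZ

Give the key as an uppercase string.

  i= 0: C-K = 18 → S
  i= 1: D-H = 22 → W
  i= 2: G-A =  6 → G
  i= 3: L-H =  4 → E
  i= 4: A-Y =  2 → C
  i= 5: O-A = 14 → O
  i= 6: T-T =  0 → A
  i= 7: X-W =  1 → B
  i= 8: H-P = 18 → S
  i= 9: U-Y = 22 → W
  i=10: L-F =  6 → G
  i=11: O-K =  4 → E
  i=12: A-Y =  2 → C
  i=13: F-R = 14 → O
  i=14: K-K =  0 → A
  i=15: L-K =  1 → B
  i=16: Y-G = 18 → S
  i=17: X-B = 22 → W
  i=18: M-G =  6 → G
  i=19: T-P =  4 → E
  i=20: Z-X =  2 → C
  i=21: J-V = 14 → O
  i=22: B-B =  0 → A
  i=23: U-T =  1 → B
  i=24: L-T = 18 → S
  i=25: B-F = 22 → W
  i=26: L-F =  6 → G
  i=27: D-Z =  4 → E
  i=28: M-K =  2 → C
  i=29: O-A = 14 → O
  i=30: Q-Q =  0 → A
  i=31: O-N =  1 → B
  i=32: L-T = 18 → S
  i=33: G-K = 22 → W
  i=34: H-B =  6 → G
  i=35: H-D =  4 → E
  i=36: D-B =  2 → C
  i=37: Z-L = 14 → O
  shifts repeat with period 8: SWGECOAB

SWGECOAB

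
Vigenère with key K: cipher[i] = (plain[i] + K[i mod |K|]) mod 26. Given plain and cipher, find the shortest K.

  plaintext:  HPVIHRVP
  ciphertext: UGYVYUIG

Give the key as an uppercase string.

NRD

  i= 0: U-H = 13 → N
  i= 1: G-P = 17 → R
  i= 2: Y-V =  3 → D
  i= 3: V-I = 13 → N
  i= 4: Y-H = 17 → R
  i= 5: U-R =  3 → D
  i= 6: I-V = 13 → N
  i= 7: G-P = 17 → R
  shifts repeat with period 3: NRD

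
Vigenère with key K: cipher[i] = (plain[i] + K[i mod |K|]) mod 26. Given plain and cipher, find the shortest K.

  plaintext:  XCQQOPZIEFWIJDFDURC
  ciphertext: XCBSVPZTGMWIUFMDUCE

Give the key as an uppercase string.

  i= 0: X-X =  0 → A
  i= 1: C-C =  0 → A
  i= 2: B-Q = 11 → L
  i= 3: S-Q =  2 → C
  i= 4: V-O =  7 → H
  i= 5: P-P =  0 → A
  i= 6: Z-Z =  0 → A
  i= 7: T-I = 11 → L
  i= 8: G-E =  2 → C
  i= 9: M-F =  7 → H
  i=10: W-W =  0 → A
  i=11: I-I =  0 → A
  i=12: U-J = 11 → L
  i=13: F-D =  2 → C
  i=14: M-F =  7 → H
  i=15: D-D =  0 → A
  i=16: U-U =  0 → A
  i=17: C-R = 11 → L
  i=18: E-C =  2 → C
  shifts repeat with period 5: AALCH

AALCH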